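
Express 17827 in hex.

Using repeated division by 16 (digits 10–15 are A–F):
17827 ÷ 16 = 1114 remainder 3
1114 ÷ 16 = 69 remainder 10 (A)
69 ÷ 16 = 4 remainder 5
4 ÷ 16 = 0 remainder 4
Reading remainders bottom to top: 45A3



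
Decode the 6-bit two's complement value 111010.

Binary: 111010
Sign bit: 1 (negative)
Invert: 000101
Add 1:  000110
Magnitude: 000110 = 4 + 2 = 6
Value: -6



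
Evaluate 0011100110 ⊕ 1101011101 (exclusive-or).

XOR: 1 when bits differ
  0011100110
^ 1101011101
------------
  1110111011
Decimal: 230 ^ 861 = 955



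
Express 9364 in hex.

Using repeated division by 16 (digits 10–15 are A–F):
9364 ÷ 16 = 585 remainder 4
585 ÷ 16 = 36 remainder 9
36 ÷ 16 = 2 remainder 4
2 ÷ 16 = 0 remainder 2
Reading remainders bottom to top: 2494



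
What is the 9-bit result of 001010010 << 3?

Original: 001010010 (decimal 82)
Shift left by 3 positions
Append 3 zeros on the right and drop the 3 high bits that overflow the 9-bit width
Result: 010010000 (decimal 144)
Equivalent: 82 << 3 = 82 × 2^3 = 656, truncated to 9 bits = 144



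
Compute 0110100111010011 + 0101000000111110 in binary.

Add column by column from the right: bit + bit + carry-in; write the sum mod 2, carry 1 when the sum is 2 or 3.
carry:  1000001111111100
        0110100111010011
+       0101000000111110
------------------------
       01011101000010001
(the carry out of the leftmost column, 0, becomes the leading bit)
Decimal check:
  0110100111010011 = 16384 + 8192 + 2048 + 256 + 128 + 64 + 16 + 2 + 1 = 27091
  0101000000111110 = 16384 + 4096 + 32 + 16 + 8 + 4 + 2 = 20542
  27091 + 20542 = 47633, and 01011101000010001 = 32768 + 8192 + 4096 + 2048 + 512 + 16 + 1 = 47633 ✓



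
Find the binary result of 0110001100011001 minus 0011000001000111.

Method 1 - Direct subtraction (column by column from the right: bit − bit − borrow-in; if negative, add 2 and borrow 1 from the next column):
borrow: 0110000110001100
        0110001100011001
-       0011000001000111
------------------------
        0011001011010010

Method 2 - Add two's complement:
Two's complement of 0011000001000111: invert → 1100111110111000, add 1 → 1100111110111001
  0110001100011001
+ 1100111110111001
------------------
 10011001011010010  (end carry out of the top bit = 1)
Discarding the end carry: 0011001011010010
Decimal check:
  0110001100011001 = 16384 + 8192 + 512 + 256 + 16 + 8 + 1 = 25369
  0011000001000111 = 8192 + 4096 + 64 + 4 + 2 + 1 = 12359
  25369 - 12359 = 13010, and 0011001011010010 = 8192 + 4096 + 512 + 128 + 64 + 16 + 2 = 13010 ✓



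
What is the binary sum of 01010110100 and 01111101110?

Add column by column from the right: bit + bit + carry-in; write the sum mod 2, carry 1 when the sum is 2 or 3.
carry:  11111111000
        01010110100
+       01111101110
-------------------
       011010100010
(the carry out of the leftmost column, 0, becomes the leading bit)
Decimal check:
  01010110100 = 512 + 128 + 32 + 16 + 4 = 692
  01111101110 = 512 + 256 + 128 + 64 + 32 + 8 + 4 + 2 = 1006
  692 + 1006 = 1698, and 011010100010 = 1024 + 512 + 128 + 32 + 2 = 1698 ✓



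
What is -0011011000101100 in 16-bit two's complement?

Original: 0011011000101100
Step 1 - Invert all bits: 1100100111010011
Step 2 - Add 1: 1100100111010100
Verification: 0011011000101100 + 1100100111010100 = 10000000000000000; discarding the end carry (carry out of the top bit) leaves the 16-bit value 0000000000000000, as required for x + (-x)



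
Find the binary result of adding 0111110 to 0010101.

Add column by column from the right: bit + bit + carry-in; write the sum mod 2, carry 1 when the sum is 2 or 3.
carry:  1111000
        0111110
+       0010101
---------------
       01010011
(the carry out of the leftmost column, 0, becomes the leading bit)
Decimal check:
  0111110 = 32 + 16 + 8 + 4 + 2 = 62
  0010101 = 16 + 4 + 1 = 21
  62 + 21 = 83, and 01010011 = 64 + 16 + 2 + 1 = 83 ✓



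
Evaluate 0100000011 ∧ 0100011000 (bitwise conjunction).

AND: 1 only when both bits are 1
  0100000011
& 0100011000
------------
  0100000000
Decimal: 259 & 280 = 256



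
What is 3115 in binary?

Using repeated division by 2:
3115 ÷ 2 = 1557 remainder 1
1557 ÷ 2 = 778 remainder 1
778 ÷ 2 = 389 remainder 0
389 ÷ 2 = 194 remainder 1
194 ÷ 2 = 97 remainder 0
97 ÷ 2 = 48 remainder 1
48 ÷ 2 = 24 remainder 0
24 ÷ 2 = 12 remainder 0
12 ÷ 2 = 6 remainder 0
6 ÷ 2 = 3 remainder 0
3 ÷ 2 = 1 remainder 1
1 ÷ 2 = 0 remainder 1
Reading remainders bottom to top: 110000101011



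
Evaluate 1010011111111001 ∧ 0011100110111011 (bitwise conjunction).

AND: 1 only when both bits are 1
  1010011111111001
& 0011100110111011
------------------
  0010000110111001
Decimal: 43001 & 14779 = 8633



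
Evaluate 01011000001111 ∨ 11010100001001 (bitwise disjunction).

OR: 1 when either bit is 1
  01011000001111
| 11010100001001
----------------
  11011100001111
Decimal: 5647 | 13577 = 14095



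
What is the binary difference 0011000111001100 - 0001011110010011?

Method 1 - Direct subtraction (column by column from the right: bit − bit − borrow-in; if negative, add 2 and borrow 1 from the next column):
borrow: 0011110001100110
        0011000111001100
-       0001011110010011
------------------------
        0001101000111001

Method 2 - Add two's complement:
Two's complement of 0001011110010011: invert → 1110100001101100, add 1 → 1110100001101101
  0011000111001100
+ 1110100001101101
------------------
 10001101000111001  (end carry out of the top bit = 1)
Discarding the end carry: 0001101000111001
Decimal check:
  0011000111001100 = 8192 + 4096 + 256 + 128 + 64 + 8 + 4 = 12748
  0001011110010011 = 4096 + 1024 + 512 + 256 + 128 + 16 + 2 + 1 = 6035
  12748 - 6035 = 6713, and 0001101000111001 = 4096 + 2048 + 512 + 32 + 16 + 8 + 1 = 6713 ✓



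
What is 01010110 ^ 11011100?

XOR: 1 when bits differ
  01010110
^ 11011100
----------
  10001010
Decimal: 86 ^ 220 = 138



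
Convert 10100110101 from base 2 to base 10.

Sum of powers of 2 for each 1-bit:
2^0 + 2^2 + 2^4 + 2^5 + 2^8 + 2^10
= 1 + 4 + 16 + 32 + 256 + 1024
= 1333



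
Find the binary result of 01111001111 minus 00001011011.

Method 1 - Direct subtraction (column by column from the right: bit − bit − borrow-in; if negative, add 2 and borrow 1 from the next column):
borrow: 00011100000
        01111001111
-       00001011011
-------------------
        01101110100

Method 2 - Add two's complement:
Two's complement of 00001011011: invert → 11110100100, add 1 → 11110100101
  01111001111
+ 11110100101
-------------
 101101110100  (end carry out of the top bit = 1)
Discarding the end carry: 01101110100
Decimal check:
  01111001111 = 512 + 256 + 128 + 64 + 8 + 4 + 2 + 1 = 975
  00001011011 = 64 + 16 + 8 + 2 + 1 = 91
  975 - 91 = 884, and 01101110100 = 512 + 256 + 64 + 32 + 16 + 4 = 884 ✓



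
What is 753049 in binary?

Using repeated division by 2:
753049 ÷ 2 = 376524 remainder 1
376524 ÷ 2 = 188262 remainder 0
188262 ÷ 2 = 94131 remainder 0
94131 ÷ 2 = 47065 remainder 1
47065 ÷ 2 = 23532 remainder 1
23532 ÷ 2 = 11766 remainder 0
11766 ÷ 2 = 5883 remainder 0
5883 ÷ 2 = 2941 remainder 1
2941 ÷ 2 = 1470 remainder 1
1470 ÷ 2 = 735 remainder 0
735 ÷ 2 = 367 remainder 1
367 ÷ 2 = 183 remainder 1
183 ÷ 2 = 91 remainder 1
91 ÷ 2 = 45 remainder 1
45 ÷ 2 = 22 remainder 1
22 ÷ 2 = 11 remainder 0
11 ÷ 2 = 5 remainder 1
5 ÷ 2 = 2 remainder 1
2 ÷ 2 = 1 remainder 0
1 ÷ 2 = 0 remainder 1
Reading remainders bottom to top: 10110111110110011001



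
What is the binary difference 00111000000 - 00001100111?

Method 1 - Direct subtraction (column by column from the right: bit − bit − borrow-in; if negative, add 2 and borrow 1 from the next column):
borrow: 00011111110
        00111000000
-       00001100111
-------------------
        00101011001

Method 2 - Add two's complement:
Two's complement of 00001100111: invert → 11110011000, add 1 → 11110011001
  00111000000
+ 11110011001
-------------
 100101011001  (end carry out of the top bit = 1)
Discarding the end carry: 00101011001
Decimal check:
  00111000000 = 256 + 128 + 64 = 448
  00001100111 = 64 + 32 + 4 + 2 + 1 = 103
  448 - 103 = 345, and 00101011001 = 256 + 64 + 16 + 8 + 1 = 345 ✓



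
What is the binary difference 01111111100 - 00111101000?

Method 1 - Direct subtraction (column by column from the right: bit − bit − borrow-in; if negative, add 2 and borrow 1 from the next column):
borrow: 00000000000
        01111111100
-       00111101000
-------------------
        01000010100

Method 2 - Add two's complement:
Two's complement of 00111101000: invert → 11000010111, add 1 → 11000011000
  01111111100
+ 11000011000
-------------
 101000010100  (end carry out of the top bit = 1)
Discarding the end carry: 01000010100
Decimal check:
  01111111100 = 512 + 256 + 128 + 64 + 32 + 16 + 8 + 4 = 1020
  00111101000 = 256 + 128 + 64 + 32 + 8 = 488
  1020 - 488 = 532, and 01000010100 = 512 + 16 + 4 = 532 ✓



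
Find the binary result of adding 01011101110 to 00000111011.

Add column by column from the right: bit + bit + carry-in; write the sum mod 2, carry 1 when the sum is 2 or 3.
carry:  00111111100
        01011101110
+       00000111011
-------------------
       001100101001
(the carry out of the leftmost column, 0, becomes the leading bit)
Decimal check:
  01011101110 = 512 + 128 + 64 + 32 + 8 + 4 + 2 = 750
  00000111011 = 32 + 16 + 8 + 2 + 1 = 59
  750 + 59 = 809, and 001100101001 = 512 + 256 + 32 + 8 + 1 = 809 ✓



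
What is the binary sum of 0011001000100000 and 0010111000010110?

Add column by column from the right: bit + bit + carry-in; write the sum mod 2, carry 1 when the sum is 2 or 3.
carry:  0111110000000000
        0011001000100000
+       0010111000010110
------------------------
       00110000000110110
(the carry out of the leftmost column, 0, becomes the leading bit)
Decimal check:
  0011001000100000 = 8192 + 4096 + 512 + 32 = 12832
  0010111000010110 = 8192 + 2048 + 1024 + 512 + 16 + 4 + 2 = 11798
  12832 + 11798 = 24630, and 00110000000110110 = 16384 + 8192 + 32 + 16 + 4 + 2 = 24630 ✓



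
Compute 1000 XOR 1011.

XOR: 1 when bits differ
  1000
^ 1011
------
  0011
Decimal: 8 ^ 11 = 3



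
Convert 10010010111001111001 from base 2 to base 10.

Sum of powers of 2 for each 1-bit:
2^0 + 2^3 + 2^4 + 2^5 + 2^6 + 2^9 + 2^10 + 2^11 + 2^13 + 2^16 + 2^19
= 1 + 8 + 16 + 32 + 64 + 512 + 1024 + 2048 + 8192 + 65536 + 524288
= 601721



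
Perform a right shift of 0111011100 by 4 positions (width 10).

Original: 0111011100 (decimal 476)
Shift right by 4 positions
Drop the 4 low bits; fill with zeros on the left
Result: 0000011101 (decimal 29)
Equivalent: 476 >> 4 = 476 ÷ 2^4 = 29



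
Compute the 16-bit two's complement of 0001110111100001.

Original: 0001110111100001
Step 1 - Invert all bits: 1110001000011110
Step 2 - Add 1: 1110001000011111
Verification: 0001110111100001 + 1110001000011111 = 10000000000000000; discarding the end carry (carry out of the top bit) leaves the 16-bit value 0000000000000000, as required for x + (-x)



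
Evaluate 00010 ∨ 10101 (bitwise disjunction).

OR: 1 when either bit is 1
  00010
| 10101
-------
  10111
Decimal: 2 | 21 = 23



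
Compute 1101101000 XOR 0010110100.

XOR: 1 when bits differ
  1101101000
^ 0010110100
------------
  1111011100
Decimal: 872 ^ 180 = 988



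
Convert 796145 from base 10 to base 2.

Using repeated division by 2:
796145 ÷ 2 = 398072 remainder 1
398072 ÷ 2 = 199036 remainder 0
199036 ÷ 2 = 99518 remainder 0
99518 ÷ 2 = 49759 remainder 0
49759 ÷ 2 = 24879 remainder 1
24879 ÷ 2 = 12439 remainder 1
12439 ÷ 2 = 6219 remainder 1
6219 ÷ 2 = 3109 remainder 1
3109 ÷ 2 = 1554 remainder 1
1554 ÷ 2 = 777 remainder 0
777 ÷ 2 = 388 remainder 1
388 ÷ 2 = 194 remainder 0
194 ÷ 2 = 97 remainder 0
97 ÷ 2 = 48 remainder 1
48 ÷ 2 = 24 remainder 0
24 ÷ 2 = 12 remainder 0
12 ÷ 2 = 6 remainder 0
6 ÷ 2 = 3 remainder 0
3 ÷ 2 = 1 remainder 1
1 ÷ 2 = 0 remainder 1
Reading remainders bottom to top: 11000010010111110001



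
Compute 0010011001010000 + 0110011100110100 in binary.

Add column by column from the right: bit + bit + carry-in; write the sum mod 2, carry 1 when the sum is 2 or 3.
carry:  1100110011100000
        0010011001010000
+       0110011100110100
------------------------
       01000110110000100
(the carry out of the leftmost column, 0, becomes the leading bit)
Decimal check:
  0010011001010000 = 8192 + 1024 + 512 + 64 + 16 = 9808
  0110011100110100 = 16384 + 8192 + 1024 + 512 + 256 + 32 + 16 + 4 = 26420
  9808 + 26420 = 36228, and 01000110110000100 = 32768 + 2048 + 1024 + 256 + 128 + 4 = 36228 ✓



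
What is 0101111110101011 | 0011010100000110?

OR: 1 when either bit is 1
  0101111110101011
| 0011010100000110
------------------
  0111111110101111
Decimal: 24491 | 13574 = 32687



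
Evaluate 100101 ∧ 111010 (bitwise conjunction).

AND: 1 only when both bits are 1
  100101
& 111010
--------
  100000
Decimal: 37 & 58 = 32



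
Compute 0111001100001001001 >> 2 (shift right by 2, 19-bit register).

Original: 0111001100001001001 (decimal 235593)
Shift right by 2 positions
Drop the 2 low bits; fill with zeros on the left
Result: 0001110011000010010 (decimal 58898)
Equivalent: 235593 >> 2 = 235593 ÷ 2^2 = 58898



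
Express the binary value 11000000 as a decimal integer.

Sum of powers of 2 for each 1-bit:
2^6 + 2^7
= 64 + 128
= 192



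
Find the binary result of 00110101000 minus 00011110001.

Method 1 - Direct subtraction (column by column from the right: bit − bit − borrow-in; if negative, add 2 and borrow 1 from the next column):
borrow: 00111101110
        00110101000
-       00011110001
-------------------
        00010110111

Method 2 - Add two's complement:
Two's complement of 00011110001: invert → 11100001110, add 1 → 11100001111
  00110101000
+ 11100001111
-------------
 100010110111  (end carry out of the top bit = 1)
Discarding the end carry: 00010110111
Decimal check:
  00110101000 = 256 + 128 + 32 + 8 = 424
  00011110001 = 128 + 64 + 32 + 16 + 1 = 241
  424 - 241 = 183, and 00010110111 = 128 + 32 + 16 + 4 + 2 + 1 = 183 ✓



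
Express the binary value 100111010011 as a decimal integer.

Sum of powers of 2 for each 1-bit:
2^0 + 2^1 + 2^4 + 2^6 + 2^7 + 2^8 + 2^11
= 1 + 2 + 16 + 64 + 128 + 256 + 2048
= 2515



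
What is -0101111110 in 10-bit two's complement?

Original: 0101111110
Step 1 - Invert all bits: 1010000001
Step 2 - Add 1: 1010000010
Verification: 0101111110 + 1010000010 = 10000000000; discarding the end carry (carry out of the top bit) leaves the 10-bit value 0000000000, as required for x + (-x)



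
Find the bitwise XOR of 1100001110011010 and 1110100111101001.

XOR: 1 when bits differ
  1100001110011010
^ 1110100111101001
------------------
  0010101001110011
Decimal: 50074 ^ 59881 = 10867



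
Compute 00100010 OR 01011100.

OR: 1 when either bit is 1
  00100010
| 01011100
----------
  01111110
Decimal: 34 | 92 = 126



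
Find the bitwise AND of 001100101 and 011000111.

AND: 1 only when both bits are 1
  001100101
& 011000111
-----------
  001000101
Decimal: 101 & 199 = 69



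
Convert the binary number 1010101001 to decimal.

Sum of powers of 2 for each 1-bit:
2^0 + 2^3 + 2^5 + 2^7 + 2^9
= 1 + 8 + 32 + 128 + 512
= 681



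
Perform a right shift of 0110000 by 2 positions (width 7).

Original: 0110000 (decimal 48)
Shift right by 2 positions
Drop the 2 low bits; fill with zeros on the left
Result: 0001100 (decimal 12)
Equivalent: 48 >> 2 = 48 ÷ 2^2 = 12



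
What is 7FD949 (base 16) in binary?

Convert each hex digit to 4 bits:
  7 = 0111
  F = 1111
  D = 1101
  9 = 1001
  4 = 0100
  9 = 1001
Concatenate: 011111111101100101001001



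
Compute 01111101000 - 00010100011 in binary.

Method 1 - Direct subtraction (column by column from the right: bit − bit − borrow-in; if negative, add 2 and borrow 1 from the next column):
borrow: 00000001110
        01111101000
-       00010100011
-------------------
        01101000101

Method 2 - Add two's complement:
Two's complement of 00010100011: invert → 11101011100, add 1 → 11101011101
  01111101000
+ 11101011101
-------------
 101101000101  (end carry out of the top bit = 1)
Discarding the end carry: 01101000101
Decimal check:
  01111101000 = 512 + 256 + 128 + 64 + 32 + 8 = 1000
  00010100011 = 128 + 32 + 2 + 1 = 163
  1000 - 163 = 837, and 01101000101 = 512 + 256 + 64 + 4 + 1 = 837 ✓



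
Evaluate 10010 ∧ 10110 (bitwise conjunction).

AND: 1 only when both bits are 1
  10010
& 10110
-------
  10010
Decimal: 18 & 22 = 18



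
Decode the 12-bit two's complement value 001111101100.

Binary: 001111101100
Sign bit: 0 (non-negative)
Read directly as an unsigned value:
001111101100 = 512 + 256 + 128 + 64 + 32 + 8 + 4 = 1004
Value: 1004



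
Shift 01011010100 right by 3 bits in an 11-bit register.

Original: 01011010100 (decimal 724)
Shift right by 3 positions
Drop the 3 low bits; fill with zeros on the left
Result: 00001011010 (decimal 90)
Equivalent: 724 >> 3 = 724 ÷ 2^3 = 90



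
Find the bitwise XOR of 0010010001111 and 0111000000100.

XOR: 1 when bits differ
  0010010001111
^ 0111000000100
---------------
  0101010001011
Decimal: 1167 ^ 3588 = 2699



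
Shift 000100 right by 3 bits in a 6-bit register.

Original: 000100 (decimal 4)
Shift right by 3 positions
Drop the 3 low bits; fill with zeros on the left
Result: 000000 (decimal 0)
Equivalent: 4 >> 3 = 4 ÷ 2^3 = 0



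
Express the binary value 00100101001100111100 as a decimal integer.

Sum of powers of 2 for each 1-bit:
2^2 + 2^3 + 2^4 + 2^5 + 2^8 + 2^9 + 2^12 + 2^14 + 2^17
= 4 + 8 + 16 + 32 + 256 + 512 + 4096 + 16384 + 131072
= 152380



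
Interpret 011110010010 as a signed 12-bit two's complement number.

Binary: 011110010010
Sign bit: 0 (non-negative)
Read directly as an unsigned value:
011110010010 = 1024 + 512 + 256 + 128 + 16 + 2 = 1938
Value: 1938



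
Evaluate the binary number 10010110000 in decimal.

Sum of powers of 2 for each 1-bit:
2^4 + 2^5 + 2^7 + 2^10
= 16 + 32 + 128 + 1024
= 1200



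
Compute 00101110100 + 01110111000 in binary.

Add column by column from the right: bit + bit + carry-in; write the sum mod 2, carry 1 when the sum is 2 or 3.
carry:  11111100000
        00101110100
+       01110111000
-------------------
       010100101100
(the carry out of the leftmost column, 0, becomes the leading bit)
Decimal check:
  00101110100 = 256 + 64 + 32 + 16 + 4 = 372
  01110111000 = 512 + 256 + 128 + 32 + 16 + 8 = 952
  372 + 952 = 1324, and 010100101100 = 1024 + 256 + 32 + 8 + 4 = 1324 ✓



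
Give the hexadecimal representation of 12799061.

Using repeated division by 16 (digits 10–15 are A–F):
12799061 ÷ 16 = 799941 remainder 5
799941 ÷ 16 = 49996 remainder 5
49996 ÷ 16 = 3124 remainder 12 (C)
3124 ÷ 16 = 195 remainder 4
195 ÷ 16 = 12 remainder 3
12 ÷ 16 = 0 remainder 12 (C)
Reading remainders bottom to top: C34C55



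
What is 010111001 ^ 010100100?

XOR: 1 when bits differ
  010111001
^ 010100100
-----------
  000011101
Decimal: 185 ^ 164 = 29



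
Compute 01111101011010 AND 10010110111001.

AND: 1 only when both bits are 1
  01111101011010
& 10010110111001
----------------
  00010100011000
Decimal: 8026 & 9657 = 1304



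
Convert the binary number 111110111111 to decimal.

Sum of powers of 2 for each 1-bit:
2^0 + 2^1 + 2^2 + 2^3 + 2^4 + 2^5 + 2^7 + 2^8 + 2^9 + 2^10 + 2^11
= 1 + 2 + 4 + 8 + 16 + 32 + 128 + 256 + 512 + 1024 + 2048
= 4031



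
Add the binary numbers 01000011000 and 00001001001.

Add column by column from the right: bit + bit + carry-in; write the sum mod 2, carry 1 when the sum is 2 or 3.
carry:  00000110000
        01000011000
+       00001001001
-------------------
       001001100001
(the carry out of the leftmost column, 0, becomes the leading bit)
Decimal check:
  01000011000 = 512 + 16 + 8 = 536
  00001001001 = 64 + 8 + 1 = 73
  536 + 73 = 609, and 001001100001 = 512 + 64 + 32 + 1 = 609 ✓



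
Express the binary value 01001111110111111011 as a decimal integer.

Sum of powers of 2 for each 1-bit:
2^0 + 2^1 + 2^3 + 2^4 + 2^5 + 2^6 + 2^7 + 2^8 + 2^10 + 2^11 + 2^12 + 2^13 + 2^14 + 2^15 + 2^18
= 1 + 2 + 8 + 16 + 32 + 64 + 128 + 256 + 1024 + 2048 + 4096 + 8192 + 16384 + 32768 + 262144
= 327163



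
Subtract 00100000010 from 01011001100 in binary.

Method 1 - Direct subtraction (column by column from the right: bit − bit − borrow-in; if negative, add 2 and borrow 1 from the next column):
borrow: 01000000100
        01011001100
-       00100000010
-------------------
        00111001010

Method 2 - Add two's complement:
Two's complement of 00100000010: invert → 11011111101, add 1 → 11011111110
  01011001100
+ 11011111110
-------------
 100111001010  (end carry out of the top bit = 1)
Discarding the end carry: 00111001010
Decimal check:
  01011001100 = 512 + 128 + 64 + 8 + 4 = 716
  00100000010 = 256 + 2 = 258
  716 - 258 = 458, and 00111001010 = 256 + 128 + 64 + 8 + 2 = 458 ✓



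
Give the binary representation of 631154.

Using repeated division by 2:
631154 ÷ 2 = 315577 remainder 0
315577 ÷ 2 = 157788 remainder 1
157788 ÷ 2 = 78894 remainder 0
78894 ÷ 2 = 39447 remainder 0
39447 ÷ 2 = 19723 remainder 1
19723 ÷ 2 = 9861 remainder 1
9861 ÷ 2 = 4930 remainder 1
4930 ÷ 2 = 2465 remainder 0
2465 ÷ 2 = 1232 remainder 1
1232 ÷ 2 = 616 remainder 0
616 ÷ 2 = 308 remainder 0
308 ÷ 2 = 154 remainder 0
154 ÷ 2 = 77 remainder 0
77 ÷ 2 = 38 remainder 1
38 ÷ 2 = 19 remainder 0
19 ÷ 2 = 9 remainder 1
9 ÷ 2 = 4 remainder 1
4 ÷ 2 = 2 remainder 0
2 ÷ 2 = 1 remainder 0
1 ÷ 2 = 0 remainder 1
Reading remainders bottom to top: 10011010000101110010



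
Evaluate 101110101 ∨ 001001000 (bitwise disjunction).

OR: 1 when either bit is 1
  101110101
| 001001000
-----------
  101111101
Decimal: 373 | 72 = 381



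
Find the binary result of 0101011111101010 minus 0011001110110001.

Method 1 - Direct subtraction (column by column from the right: bit − bit − borrow-in; if negative, add 2 and borrow 1 from the next column):
borrow: 0100000001100010
        0101011111101010
-       0011001110110001
------------------------
        0010010000111001

Method 2 - Add two's complement:
Two's complement of 0011001110110001: invert → 1100110001001110, add 1 → 1100110001001111
  0101011111101010
+ 1100110001001111
------------------
 10010010000111001  (end carry out of the top bit = 1)
Discarding the end carry: 0010010000111001
Decimal check:
  0101011111101010 = 16384 + 4096 + 1024 + 512 + 256 + 128 + 64 + 32 + 8 + 2 = 22506
  0011001110110001 = 8192 + 4096 + 512 + 256 + 128 + 32 + 16 + 1 = 13233
  22506 - 13233 = 9273, and 0010010000111001 = 8192 + 1024 + 32 + 16 + 8 + 1 = 9273 ✓



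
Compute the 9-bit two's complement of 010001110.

Original: 010001110
Step 1 - Invert all bits: 101110001
Step 2 - Add 1: 101110010
Verification: 010001110 + 101110010 = 1000000000; discarding the end carry (carry out of the top bit) leaves the 9-bit value 000000000, as required for x + (-x)



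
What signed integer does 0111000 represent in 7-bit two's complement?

Binary: 0111000
Sign bit: 0 (non-negative)
Read directly as an unsigned value:
0111000 = 32 + 16 + 8 = 56
Value: 56



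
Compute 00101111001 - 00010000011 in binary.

Method 1 - Direct subtraction (column by column from the right: bit − bit − borrow-in; if negative, add 2 and borrow 1 from the next column):
borrow: 00100001100
        00101111001
-       00010000011
-------------------
        00011110110

Method 2 - Add two's complement:
Two's complement of 00010000011: invert → 11101111100, add 1 → 11101111101
  00101111001
+ 11101111101
-------------
 100011110110  (end carry out of the top bit = 1)
Discarding the end carry: 00011110110
Decimal check:
  00101111001 = 256 + 64 + 32 + 16 + 8 + 1 = 377
  00010000011 = 128 + 2 + 1 = 131
  377 - 131 = 246, and 00011110110 = 128 + 64 + 32 + 16 + 4 + 2 = 246 ✓



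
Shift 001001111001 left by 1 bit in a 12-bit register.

Original: 001001111001 (decimal 633)
Shift left by 1 position
Append 1 zero on the right
Result: 010011110010 (decimal 1266)
Equivalent: 633 << 1 = 633 × 2^1 = 1266



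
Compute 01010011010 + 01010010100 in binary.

Add column by column from the right: bit + bit + carry-in; write the sum mod 2, carry 1 when the sum is 2 or 3.
carry:  10100100000
        01010011010
+       01010010100
-------------------
       010100101110
(the carry out of the leftmost column, 0, becomes the leading bit)
Decimal check:
  01010011010 = 512 + 128 + 16 + 8 + 2 = 666
  01010010100 = 512 + 128 + 16 + 4 = 660
  666 + 660 = 1326, and 010100101110 = 1024 + 256 + 32 + 8 + 4 + 2 = 1326 ✓



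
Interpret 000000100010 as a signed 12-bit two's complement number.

Binary: 000000100010
Sign bit: 0 (non-negative)
Read directly as an unsigned value:
000000100010 = 32 + 2 = 34
Value: 34



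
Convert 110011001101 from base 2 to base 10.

Sum of powers of 2 for each 1-bit:
2^0 + 2^2 + 2^3 + 2^6 + 2^7 + 2^10 + 2^11
= 1 + 4 + 8 + 64 + 128 + 1024 + 2048
= 3277



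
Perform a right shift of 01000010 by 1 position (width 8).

Original: 01000010 (decimal 66)
Shift right by 1 position
Drop the 1 low bit; fill with zero on the left
Result: 00100001 (decimal 33)
Equivalent: 66 >> 1 = 66 ÷ 2^1 = 33



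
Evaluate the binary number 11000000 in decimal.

Sum of powers of 2 for each 1-bit:
2^6 + 2^7
= 64 + 128
= 192



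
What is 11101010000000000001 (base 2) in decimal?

Sum of powers of 2 for each 1-bit:
2^0 + 2^13 + 2^15 + 2^17 + 2^18 + 2^19
= 1 + 8192 + 32768 + 131072 + 262144 + 524288
= 958465



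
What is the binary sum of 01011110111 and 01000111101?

Add column by column from the right: bit + bit + carry-in; write the sum mod 2, carry 1 when the sum is 2 or 3.
carry:  10111111110
        01011110111
+       01000111101
-------------------
       010100110100
(the carry out of the leftmost column, 0, becomes the leading bit)
Decimal check:
  01011110111 = 512 + 128 + 64 + 32 + 16 + 4 + 2 + 1 = 759
  01000111101 = 512 + 32 + 16 + 8 + 4 + 1 = 573
  759 + 573 = 1332, and 010100110100 = 1024 + 256 + 32 + 16 + 4 = 1332 ✓



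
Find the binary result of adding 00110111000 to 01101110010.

Add column by column from the right: bit + bit + carry-in; write the sum mod 2, carry 1 when the sum is 2 or 3.
carry:  11111100000
        00110111000
+       01101110010
-------------------
       010100101010
(the carry out of the leftmost column, 0, becomes the leading bit)
Decimal check:
  00110111000 = 256 + 128 + 32 + 16 + 8 = 440
  01101110010 = 512 + 256 + 64 + 32 + 16 + 2 = 882
  440 + 882 = 1322, and 010100101010 = 1024 + 256 + 32 + 8 + 2 = 1322 ✓



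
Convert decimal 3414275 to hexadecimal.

Using repeated division by 16 (digits 10–15 are A–F):
3414275 ÷ 16 = 213392 remainder 3
213392 ÷ 16 = 13337 remainder 0
13337 ÷ 16 = 833 remainder 9
833 ÷ 16 = 52 remainder 1
52 ÷ 16 = 3 remainder 4
3 ÷ 16 = 0 remainder 3
Reading remainders bottom to top: 341903



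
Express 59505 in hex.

Using repeated division by 16 (digits 10–15 are A–F):
59505 ÷ 16 = 3719 remainder 1
3719 ÷ 16 = 232 remainder 7
232 ÷ 16 = 14 remainder 8
14 ÷ 16 = 0 remainder 14 (E)
Reading remainders bottom to top: E871



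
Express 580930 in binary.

Using repeated division by 2:
580930 ÷ 2 = 290465 remainder 0
290465 ÷ 2 = 145232 remainder 1
145232 ÷ 2 = 72616 remainder 0
72616 ÷ 2 = 36308 remainder 0
36308 ÷ 2 = 18154 remainder 0
18154 ÷ 2 = 9077 remainder 0
9077 ÷ 2 = 4538 remainder 1
4538 ÷ 2 = 2269 remainder 0
2269 ÷ 2 = 1134 remainder 1
1134 ÷ 2 = 567 remainder 0
567 ÷ 2 = 283 remainder 1
283 ÷ 2 = 141 remainder 1
141 ÷ 2 = 70 remainder 1
70 ÷ 2 = 35 remainder 0
35 ÷ 2 = 17 remainder 1
17 ÷ 2 = 8 remainder 1
8 ÷ 2 = 4 remainder 0
4 ÷ 2 = 2 remainder 0
2 ÷ 2 = 1 remainder 0
1 ÷ 2 = 0 remainder 1
Reading remainders bottom to top: 10001101110101000010



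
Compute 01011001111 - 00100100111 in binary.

Method 1 - Direct subtraction (column by column from the right: bit − bit − borrow-in; if negative, add 2 and borrow 1 from the next column):
borrow: 01001000000
        01011001111
-       00100100111
-------------------
        00110101000

Method 2 - Add two's complement:
Two's complement of 00100100111: invert → 11011011000, add 1 → 11011011001
  01011001111
+ 11011011001
-------------
 100110101000  (end carry out of the top bit = 1)
Discarding the end carry: 00110101000
Decimal check:
  01011001111 = 512 + 128 + 64 + 8 + 4 + 2 + 1 = 719
  00100100111 = 256 + 32 + 4 + 2 + 1 = 295
  719 - 295 = 424, and 00110101000 = 256 + 128 + 32 + 8 = 424 ✓



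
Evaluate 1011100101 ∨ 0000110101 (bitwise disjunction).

OR: 1 when either bit is 1
  1011100101
| 0000110101
------------
  1011110101
Decimal: 741 | 53 = 757



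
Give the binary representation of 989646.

Using repeated division by 2:
989646 ÷ 2 = 494823 remainder 0
494823 ÷ 2 = 247411 remainder 1
247411 ÷ 2 = 123705 remainder 1
123705 ÷ 2 = 61852 remainder 1
61852 ÷ 2 = 30926 remainder 0
30926 ÷ 2 = 15463 remainder 0
15463 ÷ 2 = 7731 remainder 1
7731 ÷ 2 = 3865 remainder 1
3865 ÷ 2 = 1932 remainder 1
1932 ÷ 2 = 966 remainder 0
966 ÷ 2 = 483 remainder 0
483 ÷ 2 = 241 remainder 1
241 ÷ 2 = 120 remainder 1
120 ÷ 2 = 60 remainder 0
60 ÷ 2 = 30 remainder 0
30 ÷ 2 = 15 remainder 0
15 ÷ 2 = 7 remainder 1
7 ÷ 2 = 3 remainder 1
3 ÷ 2 = 1 remainder 1
1 ÷ 2 = 0 remainder 1
Reading remainders bottom to top: 11110001100111001110



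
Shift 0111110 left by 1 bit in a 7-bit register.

Original: 0111110 (decimal 62)
Shift left by 1 position
Append 1 zero on the right
Result: 1111100 (decimal 124)
Equivalent: 62 << 1 = 62 × 2^1 = 124



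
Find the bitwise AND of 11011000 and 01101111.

AND: 1 only when both bits are 1
  11011000
& 01101111
----------
  01001000
Decimal: 216 & 111 = 72



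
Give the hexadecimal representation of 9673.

Using repeated division by 16 (digits 10–15 are A–F):
9673 ÷ 16 = 604 remainder 9
604 ÷ 16 = 37 remainder 12 (C)
37 ÷ 16 = 2 remainder 5
2 ÷ 16 = 0 remainder 2
Reading remainders bottom to top: 25C9



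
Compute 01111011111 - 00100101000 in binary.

Method 1 - Direct subtraction (column by column from the right: bit − bit − borrow-in; if negative, add 2 and borrow 1 from the next column):
borrow: 00001000000
        01111011111
-       00100101000
-------------------
        01010110111

Method 2 - Add two's complement:
Two's complement of 00100101000: invert → 11011010111, add 1 → 11011011000
  01111011111
+ 11011011000
-------------
 101010110111  (end carry out of the top bit = 1)
Discarding the end carry: 01010110111
Decimal check:
  01111011111 = 512 + 256 + 128 + 64 + 16 + 8 + 4 + 2 + 1 = 991
  00100101000 = 256 + 32 + 8 = 296
  991 - 296 = 695, and 01010110111 = 512 + 128 + 32 + 16 + 4 + 2 + 1 = 695 ✓



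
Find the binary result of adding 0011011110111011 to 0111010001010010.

Add column by column from the right: bit + bit + carry-in; write the sum mod 2, carry 1 when the sum is 2 or 3.
carry:  1110111111100100
        0011011110111011
+       0111010001010010
------------------------
       01010110000001101
(the carry out of the leftmost column, 0, becomes the leading bit)
Decimal check:
  0011011110111011 = 8192 + 4096 + 1024 + 512 + 256 + 128 + 32 + 16 + 8 + 2 + 1 = 14267
  0111010001010010 = 16384 + 8192 + 4096 + 1024 + 64 + 16 + 2 = 29778
  14267 + 29778 = 44045, and 01010110000001101 = 32768 + 8192 + 2048 + 1024 + 8 + 4 + 1 = 44045 ✓



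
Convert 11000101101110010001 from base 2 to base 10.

Sum of powers of 2 for each 1-bit:
2^0 + 2^4 + 2^7 + 2^8 + 2^9 + 2^11 + 2^12 + 2^14 + 2^18 + 2^19
= 1 + 16 + 128 + 256 + 512 + 2048 + 4096 + 16384 + 262144 + 524288
= 809873



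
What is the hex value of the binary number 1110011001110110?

Group into 4-bit nibbles from right:
  1110 = E
  0110 = 6
  0111 = 7
  0110 = 6
Result: E676



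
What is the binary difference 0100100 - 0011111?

Method 1 - Direct subtraction (column by column from the right: bit − bit − borrow-in; if negative, add 2 and borrow 1 from the next column):
borrow: 0111110
        0100100
-       0011111
---------------
        0000101

Method 2 - Add two's complement:
Two's complement of 0011111: invert → 1100000, add 1 → 1100001
  0100100
+ 1100001
---------
 10000101  (end carry out of the top bit = 1)
Discarding the end carry: 0000101
Decimal check:
  0100100 = 32 + 4 = 36
  0011111 = 16 + 8 + 4 + 2 + 1 = 31
  36 - 31 = 5, and 0000101 = 4 + 1 = 5 ✓



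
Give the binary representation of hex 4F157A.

Convert each hex digit to 4 bits:
  4 = 0100
  F = 1111
  1 = 0001
  5 = 0101
  7 = 0111
  A = 1010
Concatenate: 010011110001010101111010



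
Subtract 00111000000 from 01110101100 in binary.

Method 1 - Direct subtraction (column by column from the right: bit − bit − borrow-in; if negative, add 2 and borrow 1 from the next column):
borrow: 01110000000
        01110101100
-       00111000000
-------------------
        00111101100

Method 2 - Add two's complement:
Two's complement of 00111000000: invert → 11000111111, add 1 → 11001000000
  01110101100
+ 11001000000
-------------
 100111101100  (end carry out of the top bit = 1)
Discarding the end carry: 00111101100
Decimal check:
  01110101100 = 512 + 256 + 128 + 32 + 8 + 4 = 940
  00111000000 = 256 + 128 + 64 = 448
  940 - 448 = 492, and 00111101100 = 256 + 128 + 64 + 32 + 8 + 4 = 492 ✓



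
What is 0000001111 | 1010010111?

OR: 1 when either bit is 1
  0000001111
| 1010010111
------------
  1010011111
Decimal: 15 | 663 = 671



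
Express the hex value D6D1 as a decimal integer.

Expand by place value (powers of 16):
Digit values: D = 13
D6D1 = 13 × 16^3 + 6 × 16^2 + 13 × 16^1 + 1 × 16^0
= 13 × 4096 + 6 × 256 + 13 × 16 + 1 × 1
= 53248 + 1536 + 208 + 1
= 54993



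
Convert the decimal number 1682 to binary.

Using repeated division by 2:
1682 ÷ 2 = 841 remainder 0
841 ÷ 2 = 420 remainder 1
420 ÷ 2 = 210 remainder 0
210 ÷ 2 = 105 remainder 0
105 ÷ 2 = 52 remainder 1
52 ÷ 2 = 26 remainder 0
26 ÷ 2 = 13 remainder 0
13 ÷ 2 = 6 remainder 1
6 ÷ 2 = 3 remainder 0
3 ÷ 2 = 1 remainder 1
1 ÷ 2 = 0 remainder 1
Reading remainders bottom to top: 11010010010



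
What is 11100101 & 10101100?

AND: 1 only when both bits are 1
  11100101
& 10101100
----------
  10100100
Decimal: 229 & 172 = 164



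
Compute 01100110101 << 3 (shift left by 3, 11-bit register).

Original: 01100110101 (decimal 821)
Shift left by 3 positions
Append 3 zeros on the right and drop the 3 high bits that overflow the 11-bit width
Result: 00110101000 (decimal 424)
Equivalent: 821 << 3 = 821 × 2^3 = 6568, truncated to 11 bits = 424



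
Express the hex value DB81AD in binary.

Convert each hex digit to 4 bits:
  D = 1101
  B = 1011
  8 = 1000
  1 = 0001
  A = 1010
  D = 1101
Concatenate: 110110111000000110101101



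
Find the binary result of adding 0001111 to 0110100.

Add column by column from the right: bit + bit + carry-in; write the sum mod 2, carry 1 when the sum is 2 or 3.
carry:  1111000
        0001111
+       0110100
---------------
       01000011
(the carry out of the leftmost column, 0, becomes the leading bit)
Decimal check:
  0001111 = 8 + 4 + 2 + 1 = 15
  0110100 = 32 + 16 + 4 = 52
  15 + 52 = 67, and 01000011 = 64 + 2 + 1 = 67 ✓



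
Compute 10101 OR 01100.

OR: 1 when either bit is 1
  10101
| 01100
-------
  11101
Decimal: 21 | 12 = 29



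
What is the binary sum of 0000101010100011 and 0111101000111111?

Add column by column from the right: bit + bit + carry-in; write the sum mod 2, carry 1 when the sum is 2 or 3.
carry:  1111010001111110
        0000101010100011
+       0111101000111111
------------------------
       01000010011100010
(the carry out of the leftmost column, 0, becomes the leading bit)
Decimal check:
  0000101010100011 = 2048 + 512 + 128 + 32 + 2 + 1 = 2723
  0111101000111111 = 16384 + 8192 + 4096 + 2048 + 512 + 32 + 16 + 8 + 4 + 2 + 1 = 31295
  2723 + 31295 = 34018, and 01000010011100010 = 32768 + 1024 + 128 + 64 + 32 + 2 = 34018 ✓



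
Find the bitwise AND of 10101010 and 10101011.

AND: 1 only when both bits are 1
  10101010
& 10101011
----------
  10101010
Decimal: 170 & 171 = 170



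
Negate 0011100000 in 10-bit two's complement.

Original: 0011100000
Step 1 - Invert all bits: 1100011111
Step 2 - Add 1: 1100100000
Verification: 0011100000 + 1100100000 = 10000000000; discarding the end carry (carry out of the top bit) leaves the 10-bit value 0000000000, as required for x + (-x)



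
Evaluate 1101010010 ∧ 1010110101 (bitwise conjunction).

AND: 1 only when both bits are 1
  1101010010
& 1010110101
------------
  1000010000
Decimal: 850 & 693 = 528



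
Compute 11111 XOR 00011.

XOR: 1 when bits differ
  11111
^ 00011
-------
  11100
Decimal: 31 ^ 3 = 28



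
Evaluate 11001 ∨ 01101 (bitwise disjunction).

OR: 1 when either bit is 1
  11001
| 01101
-------
  11101
Decimal: 25 | 13 = 29



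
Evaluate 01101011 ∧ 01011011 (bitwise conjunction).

AND: 1 only when both bits are 1
  01101011
& 01011011
----------
  01001011
Decimal: 107 & 91 = 75



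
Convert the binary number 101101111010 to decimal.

Sum of powers of 2 for each 1-bit:
2^1 + 2^3 + 2^4 + 2^5 + 2^6 + 2^8 + 2^9 + 2^11
= 2 + 8 + 16 + 32 + 64 + 256 + 512 + 2048
= 2938



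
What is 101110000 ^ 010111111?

XOR: 1 when bits differ
  101110000
^ 010111111
-----------
  111001111
Decimal: 368 ^ 191 = 463



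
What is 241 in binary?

Using repeated division by 2:
241 ÷ 2 = 120 remainder 1
120 ÷ 2 = 60 remainder 0
60 ÷ 2 = 30 remainder 0
30 ÷ 2 = 15 remainder 0
15 ÷ 2 = 7 remainder 1
7 ÷ 2 = 3 remainder 1
3 ÷ 2 = 1 remainder 1
1 ÷ 2 = 0 remainder 1
Reading remainders bottom to top: 11110001



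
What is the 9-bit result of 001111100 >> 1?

Original: 001111100 (decimal 124)
Shift right by 1 position
Drop the 1 low bit; fill with zero on the left
Result: 000111110 (decimal 62)
Equivalent: 124 >> 1 = 124 ÷ 2^1 = 62



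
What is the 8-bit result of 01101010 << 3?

Original: 01101010 (decimal 106)
Shift left by 3 positions
Append 3 zeros on the right and drop the 3 high bits that overflow the 8-bit width
Result: 01010000 (decimal 80)
Equivalent: 106 << 3 = 106 × 2^3 = 848, truncated to 8 bits = 80



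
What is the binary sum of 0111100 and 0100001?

Add column by column from the right: bit + bit + carry-in; write the sum mod 2, carry 1 when the sum is 2 or 3.
carry:  1000000
        0111100
+       0100001
---------------
       01011101
(the carry out of the leftmost column, 0, becomes the leading bit)
Decimal check:
  0111100 = 32 + 16 + 8 + 4 = 60
  0100001 = 32 + 1 = 33
  60 + 33 = 93, and 01011101 = 64 + 16 + 8 + 4 + 1 = 93 ✓



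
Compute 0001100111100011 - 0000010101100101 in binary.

Method 1 - Direct subtraction (column by column from the right: bit − bit − borrow-in; if negative, add 2 and borrow 1 from the next column):
borrow: 0000100011111000
        0001100111100011
-       0000010101100101
------------------------
        0001010001111110

Method 2 - Add two's complement:
Two's complement of 0000010101100101: invert → 1111101010011010, add 1 → 1111101010011011
  0001100111100011
+ 1111101010011011
------------------
 10001010001111110  (end carry out of the top bit = 1)
Discarding the end carry: 0001010001111110
Decimal check:
  0001100111100011 = 4096 + 2048 + 256 + 128 + 64 + 32 + 2 + 1 = 6627
  0000010101100101 = 1024 + 256 + 64 + 32 + 4 + 1 = 1381
  6627 - 1381 = 5246, and 0001010001111110 = 4096 + 1024 + 64 + 32 + 16 + 8 + 4 + 2 = 5246 ✓



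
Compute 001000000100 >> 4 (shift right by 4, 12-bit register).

Original: 001000000100 (decimal 516)
Shift right by 4 positions
Drop the 4 low bits; fill with zeros on the left
Result: 000000100000 (decimal 32)
Equivalent: 516 >> 4 = 516 ÷ 2^4 = 32

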